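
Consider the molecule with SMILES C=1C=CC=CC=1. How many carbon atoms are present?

Count every carbon token in the SMILES (each C, including those in ring-closure positions and inside branches).
Carbon count: 6.

6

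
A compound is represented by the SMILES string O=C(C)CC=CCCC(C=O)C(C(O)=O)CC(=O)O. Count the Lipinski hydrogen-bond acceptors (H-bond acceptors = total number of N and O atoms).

N atoms: 0; O atoms: 6.
Lipinski HBA = 0 + 6 = 6.

6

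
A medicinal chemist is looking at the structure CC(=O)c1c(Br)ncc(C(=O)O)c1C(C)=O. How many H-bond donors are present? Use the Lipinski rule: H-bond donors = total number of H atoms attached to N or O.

1

Donors: find every N or O and count the H atoms it carries.
  atom 3 (O): bond orders sum to 2 → 0 H
  atom 7 (N): bond orders sum to 3 → 0 H
  atom 11 (O): bond orders sum to 2 → 0 H
  atom 12 (O): bond orders sum to 1 → 1 H
  atom 16 (O): bond orders sum to 2 → 0 H
Lipinski HBD = 1.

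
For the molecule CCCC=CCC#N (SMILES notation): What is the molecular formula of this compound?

C7H11N

Walk through each heavy atom and fill implicit hydrogens from standard valence (C 4, N 3, O 2, S 2, halogen 1):
  atom 1: C, bond orders sum to 1 (valence 4) → 3 H
  atom 2: C, bond orders sum to 2 (valence 4) → 2 H
  atom 3: C, bond orders sum to 2 (valence 4) → 2 H
  atom 4: C, bond orders sum to 3 (valence 4) → 1 H
  atom 5: C, bond orders sum to 3 (valence 4) → 1 H
  atom 6: C, bond orders sum to 2 (valence 4) → 2 H
  atom 7: C, bond orders sum to 4 (valence 4) → 0 H
  atom 8: N, bond orders sum to 3 (valence 3) → 0 H
Totals → C:7, H:11, N:1.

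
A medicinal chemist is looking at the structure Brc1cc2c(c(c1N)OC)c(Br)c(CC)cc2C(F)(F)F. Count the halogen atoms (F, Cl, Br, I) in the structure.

Halogen atoms appear at heavy-atom positions 1, 12, 19, 20, 21 (2×Br, 3×F).
Other groups present: 1 ether, 1 primary amine.
Halogen count: 5.

5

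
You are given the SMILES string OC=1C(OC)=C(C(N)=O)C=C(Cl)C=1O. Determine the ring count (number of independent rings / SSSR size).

1

In SMILES, each pair of matching ring-closure digits denotes one ring-closing bond; the number of such bonds equals the number of independent rings.
Ring-closure bonds here: 1.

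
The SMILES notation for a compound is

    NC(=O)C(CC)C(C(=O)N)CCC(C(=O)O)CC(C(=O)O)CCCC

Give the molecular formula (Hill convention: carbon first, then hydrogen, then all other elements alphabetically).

Walk through each heavy atom and fill implicit hydrogens from standard valence (C 4, N 3, O 2, S 2, halogen 1):
  atom 1: N, bond orders sum to 1 (valence 3) → 2 H
  atom 2: C, bond orders sum to 4 (valence 4) → 0 H
  atom 3: O, bond orders sum to 2 (valence 2) → 0 H
  atom 4: C, bond orders sum to 3 (valence 4) → 1 H
  atom 5: C, bond orders sum to 2 (valence 4) → 2 H
  atom 6: C, bond orders sum to 1 (valence 4) → 3 H
  atom 7: C, bond orders sum to 3 (valence 4) → 1 H
  atom 8: C, bond orders sum to 4 (valence 4) → 0 H
  atom 9: O, bond orders sum to 2 (valence 2) → 0 H
  atom 10: N, bond orders sum to 1 (valence 3) → 2 H
  atom 11: C, bond orders sum to 2 (valence 4) → 2 H
  atom 12: C, bond orders sum to 2 (valence 4) → 2 H
  atom 13: C, bond orders sum to 3 (valence 4) → 1 H
  atom 14: C, bond orders sum to 4 (valence 4) → 0 H
  atom 15: O, bond orders sum to 2 (valence 2) → 0 H
  atom 16: O, bond orders sum to 1 (valence 2) → 1 H
  atom 17: C, bond orders sum to 2 (valence 4) → 2 H
  atom 18: C, bond orders sum to 3 (valence 4) → 1 H
  atom 19: C, bond orders sum to 4 (valence 4) → 0 H
  atom 20: O, bond orders sum to 2 (valence 2) → 0 H
  atom 21: O, bond orders sum to 1 (valence 2) → 1 H
  atom 22: C, bond orders sum to 2 (valence 4) → 2 H
  atom 23: C, bond orders sum to 2 (valence 4) → 2 H
  atom 24: C, bond orders sum to 2 (valence 4) → 2 H
  atom 25: C, bond orders sum to 1 (valence 4) → 3 H
Totals → C:17, H:30, N:2, O:6.
In Hill order: C17H30N2O6.

C17H30N2O6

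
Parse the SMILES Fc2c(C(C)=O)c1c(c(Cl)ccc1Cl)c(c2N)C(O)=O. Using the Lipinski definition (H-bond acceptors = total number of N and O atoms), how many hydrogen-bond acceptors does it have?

N atoms: 1; O atoms: 3.
Lipinski HBA = 1 + 3 = 4.

4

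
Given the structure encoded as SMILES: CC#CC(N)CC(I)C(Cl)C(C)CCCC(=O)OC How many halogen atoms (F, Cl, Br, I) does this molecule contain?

2

Halogen atoms appear at heavy-atom positions 8, 10 (1×Cl, 1×I).
Other groups present: 1 alkyne, 1 ester, 1 primary amine.
Halogen count: 2.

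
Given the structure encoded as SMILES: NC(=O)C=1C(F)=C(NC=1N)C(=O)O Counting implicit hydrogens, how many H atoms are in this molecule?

6

Walk through each heavy atom and fill implicit hydrogens from standard valence (C 4, N 3, O 2, S 2, halogen 1):
  atom 1: N, bond orders sum to 1 (valence 3) → 2 H
  atom 2: C, bond orders sum to 4 (valence 4) → 0 H
  atom 3: O, bond orders sum to 2 (valence 2) → 0 H
  atom 4: C, bond orders sum to 4 (valence 4) → 0 H
  atom 5: C, bond orders sum to 4 (valence 4) → 0 H
  atom 6: F (halogen, monovalent) → 0 H
  atom 7: C, bond orders sum to 4 (valence 4) → 0 H
  atom 8: N, bond orders sum to 2 (valence 3) → 1 H
  atom 9: C, bond orders sum to 4 (valence 4) → 0 H
  atom 10: N, bond orders sum to 1 (valence 3) → 2 H
  atom 11: C, bond orders sum to 4 (valence 4) → 0 H
  atom 12: O, bond orders sum to 2 (valence 2) → 0 H
  atom 13: O, bond orders sum to 1 (valence 2) → 1 H
Total hydrogens: 6.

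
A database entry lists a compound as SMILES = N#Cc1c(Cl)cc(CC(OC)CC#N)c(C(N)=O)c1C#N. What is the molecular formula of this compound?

C14H11ClN4O2

Walk through each heavy atom and fill implicit hydrogens from standard valence (C 4, N 3, O 2, S 2, halogen 1); for lowercase aromatic atoms, an aromatic c carries 1 H when it has two neighbours and 0 H with three, and aromatic n carries 0 H:
  atom 1: N, bond orders sum to 3 (valence 3) → 0 H
  atom 2: C, bond orders sum to 4 (valence 4) → 0 H
  atom 3: aromatic c, 3 neighbours → 0 H
  atom 4: aromatic c, 3 neighbours → 0 H
  atom 5: Cl (halogen, monovalent) → 0 H
  atom 6: aromatic c, 2 neighbours → 1 H
  atom 7: aromatic c, 3 neighbours → 0 H
  atom 8: C, bond orders sum to 2 (valence 4) → 2 H
  atom 9: C, bond orders sum to 3 (valence 4) → 1 H
  atom 10: O, bond orders sum to 2 (valence 2) → 0 H
  atom 11: C, bond orders sum to 1 (valence 4) → 3 H
  atom 12: C, bond orders sum to 2 (valence 4) → 2 H
  atom 13: C, bond orders sum to 4 (valence 4) → 0 H
  atom 14: N, bond orders sum to 3 (valence 3) → 0 H
  atom 15: aromatic c, 3 neighbours → 0 H
  atom 16: C, bond orders sum to 4 (valence 4) → 0 H
  atom 17: N, bond orders sum to 1 (valence 3) → 2 H
  atom 18: O, bond orders sum to 2 (valence 2) → 0 H
  atom 19: aromatic c, 3 neighbours → 0 H
  atom 20: C, bond orders sum to 4 (valence 4) → 0 H
  atom 21: N, bond orders sum to 3 (valence 3) → 0 H
Totals → C:14, H:11, Cl:1, N:4, O:2.
In Hill order: C14H11ClN4O2.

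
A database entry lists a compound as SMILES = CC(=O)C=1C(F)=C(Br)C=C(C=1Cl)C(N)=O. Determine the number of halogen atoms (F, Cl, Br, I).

Halogen atoms appear at heavy-atom positions 6, 8, 12 (1×Br, 1×Cl, 1×F).
Other groups present: 1 amide, 1 ketone.
Halogen count: 3.

3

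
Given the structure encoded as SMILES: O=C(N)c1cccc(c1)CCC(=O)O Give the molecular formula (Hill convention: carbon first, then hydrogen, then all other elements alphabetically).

C10H11NO3

Walk through each heavy atom and fill implicit hydrogens from standard valence (C 4, N 3, O 2, S 2, halogen 1); for lowercase aromatic atoms, an aromatic c carries 1 H when it has two neighbours and 0 H with three, and aromatic n carries 0 H:
  atom 1: O, bond orders sum to 2 (valence 2) → 0 H
  atom 2: C, bond orders sum to 4 (valence 4) → 0 H
  atom 3: N, bond orders sum to 1 (valence 3) → 2 H
  atom 4: aromatic c, 3 neighbours → 0 H
  atom 5: aromatic c, 2 neighbours → 1 H
  atom 6: aromatic c, 2 neighbours → 1 H
  atom 7: aromatic c, 2 neighbours → 1 H
  atom 8: aromatic c, 3 neighbours → 0 H
  atom 9: aromatic c, 2 neighbours → 1 H
  atom 10: C, bond orders sum to 2 (valence 4) → 2 H
  atom 11: C, bond orders sum to 2 (valence 4) → 2 H
  atom 12: C, bond orders sum to 4 (valence 4) → 0 H
  atom 13: O, bond orders sum to 2 (valence 2) → 0 H
  atom 14: O, bond orders sum to 1 (valence 2) → 1 H
Totals → C:10, H:11, N:1, O:3.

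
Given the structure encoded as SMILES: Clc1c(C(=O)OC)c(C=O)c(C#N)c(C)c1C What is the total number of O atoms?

Scan the SMILES for O atoms (remember two-letter symbols like Cl and Br are single atoms).
Oxygen count: 3.

3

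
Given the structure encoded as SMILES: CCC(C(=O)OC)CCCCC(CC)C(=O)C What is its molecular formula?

C14H26O3

Walk through each heavy atom and fill implicit hydrogens from standard valence (C 4, N 3, O 2, S 2, halogen 1):
  atom 1: C, bond orders sum to 1 (valence 4) → 3 H
  atom 2: C, bond orders sum to 2 (valence 4) → 2 H
  atom 3: C, bond orders sum to 3 (valence 4) → 1 H
  atom 4: C, bond orders sum to 4 (valence 4) → 0 H
  atom 5: O, bond orders sum to 2 (valence 2) → 0 H
  atom 6: O, bond orders sum to 2 (valence 2) → 0 H
  atom 7: C, bond orders sum to 1 (valence 4) → 3 H
  atom 8: C, bond orders sum to 2 (valence 4) → 2 H
  atom 9: C, bond orders sum to 2 (valence 4) → 2 H
  atom 10: C, bond orders sum to 2 (valence 4) → 2 H
  atom 11: C, bond orders sum to 2 (valence 4) → 2 H
  atom 12: C, bond orders sum to 3 (valence 4) → 1 H
  atom 13: C, bond orders sum to 2 (valence 4) → 2 H
  atom 14: C, bond orders sum to 1 (valence 4) → 3 H
  atom 15: C, bond orders sum to 4 (valence 4) → 0 H
  atom 16: O, bond orders sum to 2 (valence 2) → 0 H
  atom 17: C, bond orders sum to 1 (valence 4) → 3 H
Totals → C:14, H:26, O:3.
In Hill order: C14H26O3.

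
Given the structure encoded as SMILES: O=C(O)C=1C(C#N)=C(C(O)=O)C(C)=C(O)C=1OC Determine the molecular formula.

Walk through each heavy atom and fill implicit hydrogens from standard valence (C 4, N 3, O 2, S 2, halogen 1):
  atom 1: O, bond orders sum to 2 (valence 2) → 0 H
  atom 2: C, bond orders sum to 4 (valence 4) → 0 H
  atom 3: O, bond orders sum to 1 (valence 2) → 1 H
  atom 4: C, bond orders sum to 4 (valence 4) → 0 H
  atom 5: C, bond orders sum to 4 (valence 4) → 0 H
  atom 6: C, bond orders sum to 4 (valence 4) → 0 H
  atom 7: N, bond orders sum to 3 (valence 3) → 0 H
  atom 8: C, bond orders sum to 4 (valence 4) → 0 H
  atom 9: C, bond orders sum to 4 (valence 4) → 0 H
  atom 10: O, bond orders sum to 1 (valence 2) → 1 H
  atom 11: O, bond orders sum to 2 (valence 2) → 0 H
  atom 12: C, bond orders sum to 4 (valence 4) → 0 H
  atom 13: C, bond orders sum to 1 (valence 4) → 3 H
  atom 14: C, bond orders sum to 4 (valence 4) → 0 H
  atom 15: O, bond orders sum to 1 (valence 2) → 1 H
  atom 16: C, bond orders sum to 4 (valence 4) → 0 H
  atom 17: O, bond orders sum to 2 (valence 2) → 0 H
  atom 18: C, bond orders sum to 1 (valence 4) → 3 H
Totals → C:11, H:9, N:1, O:6.
In Hill order: C11H9NO6.

C11H9NO6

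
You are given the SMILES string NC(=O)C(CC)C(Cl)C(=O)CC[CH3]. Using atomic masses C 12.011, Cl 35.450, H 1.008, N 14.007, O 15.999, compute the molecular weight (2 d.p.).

First, the molecular formula is C9H16ClNO2 (counting implicit H from valence).
  C: 9 × 12.011 = 108.099
  Cl: 1 × 35.450 = 35.450
  H: 16 × 1.008 = 16.128
  N: 1 × 14.007 = 14.007
  O: 2 × 15.999 = 31.998
Sum: 9×12.011 + 1×35.450 + 16×1.008 + 1×14.007 + 2×15.999 = 205.682 → 205.68 g/mol.

205.68 g/mol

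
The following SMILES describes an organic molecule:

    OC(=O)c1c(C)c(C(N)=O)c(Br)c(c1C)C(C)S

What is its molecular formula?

Walk through each heavy atom and fill implicit hydrogens from standard valence (C 4, N 3, O 2, S 2, halogen 1); for lowercase aromatic atoms, an aromatic c carries 1 H when it has two neighbours and 0 H with three, and aromatic n carries 0 H:
  atom 1: O, bond orders sum to 1 (valence 2) → 1 H
  atom 2: C, bond orders sum to 4 (valence 4) → 0 H
  atom 3: O, bond orders sum to 2 (valence 2) → 0 H
  atom 4: aromatic c, 3 neighbours → 0 H
  atom 5: aromatic c, 3 neighbours → 0 H
  atom 6: C, bond orders sum to 1 (valence 4) → 3 H
  atom 7: aromatic c, 3 neighbours → 0 H
  atom 8: C, bond orders sum to 4 (valence 4) → 0 H
  atom 9: N, bond orders sum to 1 (valence 3) → 2 H
  atom 10: O, bond orders sum to 2 (valence 2) → 0 H
  atom 11: aromatic c, 3 neighbours → 0 H
  atom 12: Br (halogen, monovalent) → 0 H
  atom 13: aromatic c, 3 neighbours → 0 H
  atom 14: aromatic c, 3 neighbours → 0 H
  atom 15: C, bond orders sum to 1 (valence 4) → 3 H
  atom 16: C, bond orders sum to 3 (valence 4) → 1 H
  atom 17: C, bond orders sum to 1 (valence 4) → 3 H
  atom 18: S, bond orders sum to 1 (valence 2) → 1 H
Totals → C:12, H:14, Br:1, N:1, O:3, S:1.

C12H14BrNO3S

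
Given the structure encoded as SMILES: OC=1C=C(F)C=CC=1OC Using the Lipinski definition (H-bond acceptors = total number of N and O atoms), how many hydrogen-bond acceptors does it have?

2

N atoms: 0; O atoms: 2.
Lipinski HBA = 0 + 2 = 2.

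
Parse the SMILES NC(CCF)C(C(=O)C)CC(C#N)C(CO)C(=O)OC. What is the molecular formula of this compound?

Walk through each heavy atom and fill implicit hydrogens from standard valence (C 4, N 3, O 2, S 2, halogen 1):
  atom 1: N, bond orders sum to 1 (valence 3) → 2 H
  atom 2: C, bond orders sum to 3 (valence 4) → 1 H
  atom 3: C, bond orders sum to 2 (valence 4) → 2 H
  atom 4: C, bond orders sum to 2 (valence 4) → 2 H
  atom 5: F (halogen, monovalent) → 0 H
  atom 6: C, bond orders sum to 3 (valence 4) → 1 H
  atom 7: C, bond orders sum to 4 (valence 4) → 0 H
  atom 8: O, bond orders sum to 2 (valence 2) → 0 H
  atom 9: C, bond orders sum to 1 (valence 4) → 3 H
  atom 10: C, bond orders sum to 2 (valence 4) → 2 H
  atom 11: C, bond orders sum to 3 (valence 4) → 1 H
  atom 12: C, bond orders sum to 4 (valence 4) → 0 H
  atom 13: N, bond orders sum to 3 (valence 3) → 0 H
  atom 14: C, bond orders sum to 3 (valence 4) → 1 H
  atom 15: C, bond orders sum to 2 (valence 4) → 2 H
  atom 16: O, bond orders sum to 1 (valence 2) → 1 H
  atom 17: C, bond orders sum to 4 (valence 4) → 0 H
  atom 18: O, bond orders sum to 2 (valence 2) → 0 H
  atom 19: O, bond orders sum to 2 (valence 2) → 0 H
  atom 20: C, bond orders sum to 1 (valence 4) → 3 H
Totals → C:13, H:21, F:1, N:2, O:4.
In Hill order: C13H21FN2O4.

C13H21FN2O4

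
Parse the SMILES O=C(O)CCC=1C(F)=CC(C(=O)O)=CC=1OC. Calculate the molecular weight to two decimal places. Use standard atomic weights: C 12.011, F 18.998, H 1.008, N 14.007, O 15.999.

First, the molecular formula is C11H11FO5 (counting implicit H from valence).
  C: 11 × 12.011 = 132.121
  F: 1 × 18.998 = 18.998
  H: 11 × 1.008 = 11.088
  O: 5 × 15.999 = 79.995
Sum: 11×12.011 + 1×18.998 + 11×1.008 + 5×15.999 = 242.202 → 242.20 g/mol.

242.20 g/mol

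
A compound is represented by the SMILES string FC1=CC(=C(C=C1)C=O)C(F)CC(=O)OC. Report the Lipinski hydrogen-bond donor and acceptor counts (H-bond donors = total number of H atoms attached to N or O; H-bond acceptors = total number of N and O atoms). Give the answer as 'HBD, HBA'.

0, 3

Donors: find every N or O and count the H atoms it carries.
  atom 9 (O): bond orders sum to 2 → 0 H
  atom 14 (O): bond orders sum to 2 → 0 H
  atom 15 (O): bond orders sum to 2 → 0 H
Lipinski HBD = 0.
Acceptors: N atoms = 0, O atoms = 3 → HBA = 3.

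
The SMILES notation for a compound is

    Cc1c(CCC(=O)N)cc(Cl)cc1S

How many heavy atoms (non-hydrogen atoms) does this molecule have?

14

Every atom symbol written in the SMILES (organic subset) is one heavy atom; implicit H are not written.
Heavy atoms by element → C:10, Cl:1, N:1, O:1, S:1.
Total: 14.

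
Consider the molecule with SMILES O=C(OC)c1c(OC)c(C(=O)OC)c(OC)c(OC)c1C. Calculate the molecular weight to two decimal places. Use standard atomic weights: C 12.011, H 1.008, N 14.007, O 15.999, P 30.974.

First, the molecular formula is C14H18O7 (counting implicit H from valence).
  C: 14 × 12.011 = 168.154
  H: 18 × 1.008 = 18.144
  O: 7 × 15.999 = 111.993
Sum: 14×12.011 + 18×1.008 + 7×15.999 = 298.291 → 298.29 g/mol.

298.29 g/mol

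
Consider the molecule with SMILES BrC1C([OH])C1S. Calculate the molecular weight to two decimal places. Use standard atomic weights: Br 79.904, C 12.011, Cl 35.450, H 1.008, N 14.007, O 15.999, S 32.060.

First, the molecular formula is C3H5BrOS (counting implicit H from valence).
  Br: 1 × 79.904 = 79.904
  C: 3 × 12.011 = 36.033
  H: 5 × 1.008 = 5.040
  O: 1 × 15.999 = 15.999
  S: 1 × 32.060 = 32.060
Sum: 1×79.904 + 3×12.011 + 5×1.008 + 1×15.999 + 1×32.060 = 169.036 → 169.04 g/mol.

169.04 g/mol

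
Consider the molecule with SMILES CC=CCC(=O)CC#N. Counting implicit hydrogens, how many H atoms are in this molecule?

Walk through each heavy atom and fill implicit hydrogens from standard valence (C 4, N 3, O 2, S 2, halogen 1):
  atom 1: C, bond orders sum to 1 (valence 4) → 3 H
  atom 2: C, bond orders sum to 3 (valence 4) → 1 H
  atom 3: C, bond orders sum to 3 (valence 4) → 1 H
  atom 4: C, bond orders sum to 2 (valence 4) → 2 H
  atom 5: C, bond orders sum to 4 (valence 4) → 0 H
  atom 6: O, bond orders sum to 2 (valence 2) → 0 H
  atom 7: C, bond orders sum to 2 (valence 4) → 2 H
  atom 8: C, bond orders sum to 4 (valence 4) → 0 H
  atom 9: N, bond orders sum to 3 (valence 3) → 0 H
Total hydrogens: 9.

9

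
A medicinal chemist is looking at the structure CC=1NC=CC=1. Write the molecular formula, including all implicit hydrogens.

C5H7N

Walk through each heavy atom and fill implicit hydrogens from standard valence (C 4, N 3, O 2, S 2, halogen 1):
  atom 1: C, bond orders sum to 1 (valence 4) → 3 H
  atom 2: C, bond orders sum to 4 (valence 4) → 0 H
  atom 3: N, bond orders sum to 2 (valence 3) → 1 H
  atom 4: C, bond orders sum to 3 (valence 4) → 1 H
  atom 5: C, bond orders sum to 3 (valence 4) → 1 H
  atom 6: C, bond orders sum to 3 (valence 4) → 1 H
Totals → C:5, H:7, N:1.
In Hill order: C5H7N.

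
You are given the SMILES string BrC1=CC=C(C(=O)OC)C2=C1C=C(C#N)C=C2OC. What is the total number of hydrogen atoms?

Walk through each heavy atom and fill implicit hydrogens from standard valence (C 4, N 3, O 2, S 2, halogen 1):
  atom 1: Br (halogen, monovalent) → 0 H
  atom 2: C, bond orders sum to 4 (valence 4) → 0 H
  atom 3: C, bond orders sum to 3 (valence 4) → 1 H
  atom 4: C, bond orders sum to 3 (valence 4) → 1 H
  atom 5: C, bond orders sum to 4 (valence 4) → 0 H
  atom 6: C, bond orders sum to 4 (valence 4) → 0 H
  atom 7: O, bond orders sum to 2 (valence 2) → 0 H
  atom 8: O, bond orders sum to 2 (valence 2) → 0 H
  atom 9: C, bond orders sum to 1 (valence 4) → 3 H
  atom 10: C, bond orders sum to 4 (valence 4) → 0 H
  atom 11: C, bond orders sum to 4 (valence 4) → 0 H
  atom 12: C, bond orders sum to 3 (valence 4) → 1 H
  atom 13: C, bond orders sum to 4 (valence 4) → 0 H
  atom 14: C, bond orders sum to 4 (valence 4) → 0 H
  atom 15: N, bond orders sum to 3 (valence 3) → 0 H
  atom 16: C, bond orders sum to 3 (valence 4) → 1 H
  atom 17: C, bond orders sum to 4 (valence 4) → 0 H
  atom 18: O, bond orders sum to 2 (valence 2) → 0 H
  atom 19: C, bond orders sum to 1 (valence 4) → 3 H
Total hydrogens: 10.

10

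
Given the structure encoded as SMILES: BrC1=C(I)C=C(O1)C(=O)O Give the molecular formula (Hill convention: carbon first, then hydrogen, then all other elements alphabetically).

Walk through each heavy atom and fill implicit hydrogens from standard valence (C 4, N 3, O 2, S 2, halogen 1):
  atom 1: Br (halogen, monovalent) → 0 H
  atom 2: C, bond orders sum to 4 (valence 4) → 0 H
  atom 3: C, bond orders sum to 4 (valence 4) → 0 H
  atom 4: I (halogen, monovalent) → 0 H
  atom 5: C, bond orders sum to 3 (valence 4) → 1 H
  atom 6: C, bond orders sum to 4 (valence 4) → 0 H
  atom 7: O, bond orders sum to 2 (valence 2) → 0 H
  atom 8: C, bond orders sum to 4 (valence 4) → 0 H
  atom 9: O, bond orders sum to 2 (valence 2) → 0 H
  atom 10: O, bond orders sum to 1 (valence 2) → 1 H
Totals → C:5, H:2, Br:1, I:1, O:3.
In Hill order: C5H2BrIO3.

C5H2BrIO3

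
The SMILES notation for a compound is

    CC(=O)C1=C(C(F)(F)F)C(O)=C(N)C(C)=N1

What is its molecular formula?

Walk through each heavy atom and fill implicit hydrogens from standard valence (C 4, N 3, O 2, S 2, halogen 1):
  atom 1: C, bond orders sum to 1 (valence 4) → 3 H
  atom 2: C, bond orders sum to 4 (valence 4) → 0 H
  atom 3: O, bond orders sum to 2 (valence 2) → 0 H
  atom 4: C, bond orders sum to 4 (valence 4) → 0 H
  atom 5: C, bond orders sum to 4 (valence 4) → 0 H
  atom 6: C, bond orders sum to 4 (valence 4) → 0 H
  atom 7: F (halogen, monovalent) → 0 H
  atom 8: F (halogen, monovalent) → 0 H
  atom 9: F (halogen, monovalent) → 0 H
  atom 10: C, bond orders sum to 4 (valence 4) → 0 H
  atom 11: O, bond orders sum to 1 (valence 2) → 1 H
  atom 12: C, bond orders sum to 4 (valence 4) → 0 H
  atom 13: N, bond orders sum to 1 (valence 3) → 2 H
  atom 14: C, bond orders sum to 4 (valence 4) → 0 H
  atom 15: C, bond orders sum to 1 (valence 4) → 3 H
  atom 16: N, bond orders sum to 3 (valence 3) → 0 H
Totals → C:9, H:9, F:3, N:2, O:2.

C9H9F3N2O2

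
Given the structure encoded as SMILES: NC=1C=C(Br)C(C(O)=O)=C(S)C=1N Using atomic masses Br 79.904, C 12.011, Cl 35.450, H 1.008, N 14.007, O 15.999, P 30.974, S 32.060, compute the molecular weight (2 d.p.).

263.11 g/mol

First, the molecular formula is C7H7BrN2O2S (counting implicit H from valence).
  Br: 1 × 79.904 = 79.904
  C: 7 × 12.011 = 84.077
  H: 7 × 1.008 = 7.056
  N: 2 × 14.007 = 28.014
  O: 2 × 15.999 = 31.998
  S: 1 × 32.060 = 32.060
Sum: 1×79.904 + 7×12.011 + 7×1.008 + 2×14.007 + 2×15.999 + 1×32.060 = 263.109 → 263.11 g/mol.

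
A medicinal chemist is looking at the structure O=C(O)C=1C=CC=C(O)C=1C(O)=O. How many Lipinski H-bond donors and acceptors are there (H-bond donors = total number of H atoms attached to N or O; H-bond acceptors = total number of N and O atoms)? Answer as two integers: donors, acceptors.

Donors: find every N or O and count the H atoms it carries.
  atom 1 (O): bond orders sum to 2 → 0 H
  atom 3 (O): bond orders sum to 1 → 1 H
  atom 9 (O): bond orders sum to 1 → 1 H
  atom 12 (O): bond orders sum to 1 → 1 H
  atom 13 (O): bond orders sum to 2 → 0 H
Lipinski HBD = 3.
Acceptors: N atoms = 0, O atoms = 5 → HBA = 5.

3, 5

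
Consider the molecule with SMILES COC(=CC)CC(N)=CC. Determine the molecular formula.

C8H15NO

Walk through each heavy atom and fill implicit hydrogens from standard valence (C 4, N 3, O 2, S 2, halogen 1):
  atom 1: C, bond orders sum to 1 (valence 4) → 3 H
  atom 2: O, bond orders sum to 2 (valence 2) → 0 H
  atom 3: C, bond orders sum to 4 (valence 4) → 0 H
  atom 4: C, bond orders sum to 3 (valence 4) → 1 H
  atom 5: C, bond orders sum to 1 (valence 4) → 3 H
  atom 6: C, bond orders sum to 2 (valence 4) → 2 H
  atom 7: C, bond orders sum to 4 (valence 4) → 0 H
  atom 8: N, bond orders sum to 1 (valence 3) → 2 H
  atom 9: C, bond orders sum to 3 (valence 4) → 1 H
  atom 10: C, bond orders sum to 1 (valence 4) → 3 H
Totals → C:8, H:15, N:1, O:1.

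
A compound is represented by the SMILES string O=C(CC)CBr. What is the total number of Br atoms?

1

Scan the SMILES for Br atoms (remember two-letter symbols like Cl and Br are single atoms).
Bromine count: 1.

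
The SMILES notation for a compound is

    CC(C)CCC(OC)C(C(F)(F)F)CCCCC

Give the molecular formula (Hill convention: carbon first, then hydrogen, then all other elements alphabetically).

Walk through each heavy atom and fill implicit hydrogens from standard valence (C 4, N 3, O 2, S 2, halogen 1):
  atom 1: C, bond orders sum to 1 (valence 4) → 3 H
  atom 2: C, bond orders sum to 3 (valence 4) → 1 H
  atom 3: C, bond orders sum to 1 (valence 4) → 3 H
  atom 4: C, bond orders sum to 2 (valence 4) → 2 H
  atom 5: C, bond orders sum to 2 (valence 4) → 2 H
  atom 6: C, bond orders sum to 3 (valence 4) → 1 H
  atom 7: O, bond orders sum to 2 (valence 2) → 0 H
  atom 8: C, bond orders sum to 1 (valence 4) → 3 H
  atom 9: C, bond orders sum to 3 (valence 4) → 1 H
  atom 10: C, bond orders sum to 4 (valence 4) → 0 H
  atom 11: F (halogen, monovalent) → 0 H
  atom 12: F (halogen, monovalent) → 0 H
  atom 13: F (halogen, monovalent) → 0 H
  atom 14: C, bond orders sum to 2 (valence 4) → 2 H
  atom 15: C, bond orders sum to 2 (valence 4) → 2 H
  atom 16: C, bond orders sum to 2 (valence 4) → 2 H
  atom 17: C, bond orders sum to 2 (valence 4) → 2 H
  atom 18: C, bond orders sum to 1 (valence 4) → 3 H
Totals → C:14, H:27, F:3, O:1.

C14H27F3O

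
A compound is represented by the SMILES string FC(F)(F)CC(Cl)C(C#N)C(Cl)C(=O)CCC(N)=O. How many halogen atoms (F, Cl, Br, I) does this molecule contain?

Halogen atoms appear at heavy-atom positions 1, 3, 4, 7, 12 (2×Cl, 3×F).
Other groups present: 1 amide, 1 ketone, 1 nitrile.
Halogen count: 5.

5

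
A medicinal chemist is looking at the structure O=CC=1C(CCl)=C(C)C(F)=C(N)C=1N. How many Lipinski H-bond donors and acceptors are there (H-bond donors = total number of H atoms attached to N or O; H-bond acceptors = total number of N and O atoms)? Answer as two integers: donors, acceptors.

Donors: find every N or O and count the H atoms it carries.
  atom 1 (O): bond orders sum to 2 → 0 H
  atom 12 (N): bond orders sum to 1 → 2 H
  atom 14 (N): bond orders sum to 1 → 2 H
Lipinski HBD = 4.
Acceptors: N atoms = 2, O atoms = 1 → HBA = 3.

4, 3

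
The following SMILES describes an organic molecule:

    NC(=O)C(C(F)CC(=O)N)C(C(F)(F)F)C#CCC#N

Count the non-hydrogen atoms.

20

Every atom symbol written in the SMILES (organic subset) is one heavy atom; implicit H are not written.
Heavy atoms by element → C:11, F:4, N:3, O:2.
Total: 20.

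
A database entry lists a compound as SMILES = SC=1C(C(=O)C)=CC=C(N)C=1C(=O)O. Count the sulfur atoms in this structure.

1

Scan the SMILES for S atoms (remember two-letter symbols like Cl and Br are single atoms).
Sulfur count: 1.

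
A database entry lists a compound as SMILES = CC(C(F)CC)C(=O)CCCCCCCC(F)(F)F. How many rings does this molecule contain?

0

In SMILES, each pair of matching ring-closure digits denotes one ring-closing bond; the number of such bonds equals the number of independent rings.
Ring-closure bonds here: 0.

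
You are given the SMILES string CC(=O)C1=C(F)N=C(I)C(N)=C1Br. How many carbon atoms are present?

7

Count every carbon token in the SMILES (each C, including those in ring-closure positions and inside branches).
Carbon count: 7.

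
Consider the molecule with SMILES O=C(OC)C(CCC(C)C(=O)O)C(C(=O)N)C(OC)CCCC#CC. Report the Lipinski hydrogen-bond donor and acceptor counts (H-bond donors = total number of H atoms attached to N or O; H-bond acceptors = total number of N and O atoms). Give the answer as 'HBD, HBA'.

3, 7

Donors: find every N or O and count the H atoms it carries.
  atom 1 (O): bond orders sum to 2 → 0 H
  atom 3 (O): bond orders sum to 2 → 0 H
  atom 11 (O): bond orders sum to 2 → 0 H
  atom 12 (O): bond orders sum to 1 → 1 H
  atom 15 (O): bond orders sum to 2 → 0 H
  atom 16 (N): bond orders sum to 1 → 2 H
  atom 18 (O): bond orders sum to 2 → 0 H
Lipinski HBD = 3.
Acceptors: N atoms = 1, O atoms = 6 → HBA = 7.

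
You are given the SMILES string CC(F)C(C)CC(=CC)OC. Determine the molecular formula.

C9H17FO

Walk through each heavy atom and fill implicit hydrogens from standard valence (C 4, N 3, O 2, S 2, halogen 1):
  atom 1: C, bond orders sum to 1 (valence 4) → 3 H
  atom 2: C, bond orders sum to 3 (valence 4) → 1 H
  atom 3: F (halogen, monovalent) → 0 H
  atom 4: C, bond orders sum to 3 (valence 4) → 1 H
  atom 5: C, bond orders sum to 1 (valence 4) → 3 H
  atom 6: C, bond orders sum to 2 (valence 4) → 2 H
  atom 7: C, bond orders sum to 4 (valence 4) → 0 H
  atom 8: C, bond orders sum to 3 (valence 4) → 1 H
  atom 9: C, bond orders sum to 1 (valence 4) → 3 H
  atom 10: O, bond orders sum to 2 (valence 2) → 0 H
  atom 11: C, bond orders sum to 1 (valence 4) → 3 H
Totals → C:9, H:17, F:1, O:1.
In Hill order: C9H17FO.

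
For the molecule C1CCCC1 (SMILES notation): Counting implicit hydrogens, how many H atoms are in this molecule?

Walk through each heavy atom and fill implicit hydrogens from standard valence (C 4, N 3, O 2, S 2, halogen 1):
  atom 1: C, bond orders sum to 2 (valence 4) → 2 H
  atom 2: C, bond orders sum to 2 (valence 4) → 2 H
  atom 3: C, bond orders sum to 2 (valence 4) → 2 H
  atom 4: C, bond orders sum to 2 (valence 4) → 2 H
  atom 5: C, bond orders sum to 2 (valence 4) → 2 H
Total hydrogens: 10.

10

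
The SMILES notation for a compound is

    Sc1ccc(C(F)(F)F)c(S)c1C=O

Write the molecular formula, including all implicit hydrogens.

Walk through each heavy atom and fill implicit hydrogens from standard valence (C 4, N 3, O 2, S 2, halogen 1); for lowercase aromatic atoms, an aromatic c carries 1 H when it has two neighbours and 0 H with three, and aromatic n carries 0 H:
  atom 1: S, bond orders sum to 1 (valence 2) → 1 H
  atom 2: aromatic c, 3 neighbours → 0 H
  atom 3: aromatic c, 2 neighbours → 1 H
  atom 4: aromatic c, 2 neighbours → 1 H
  atom 5: aromatic c, 3 neighbours → 0 H
  atom 6: C, bond orders sum to 4 (valence 4) → 0 H
  atom 7: F (halogen, monovalent) → 0 H
  atom 8: F (halogen, monovalent) → 0 H
  atom 9: F (halogen, monovalent) → 0 H
  atom 10: aromatic c, 3 neighbours → 0 H
  atom 11: S, bond orders sum to 1 (valence 2) → 1 H
  atom 12: aromatic c, 3 neighbours → 0 H
  atom 13: C, bond orders sum to 3 (valence 4) → 1 H
  atom 14: O, bond orders sum to 2 (valence 2) → 0 H
Totals → C:8, H:5, F:3, O:1, S:2.
In Hill order: C8H5F3OS2.

C8H5F3OS2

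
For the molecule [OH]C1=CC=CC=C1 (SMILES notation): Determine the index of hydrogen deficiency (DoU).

Molecular formula: C6H6O.
DoU = (2C + 2 + N − H − X) / 2, where X is the halogen count and O/S are ignored.
    = (2·6 + 2 + 0 − 6 − 0) / 2 = 8 / 2 = 4.

4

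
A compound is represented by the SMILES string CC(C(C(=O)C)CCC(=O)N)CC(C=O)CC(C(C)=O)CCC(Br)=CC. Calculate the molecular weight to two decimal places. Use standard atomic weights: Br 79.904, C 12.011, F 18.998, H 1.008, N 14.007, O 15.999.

First, the molecular formula is C20H32BrNO4 (counting implicit H from valence).
  Br: 1 × 79.904 = 79.904
  C: 20 × 12.011 = 240.220
  H: 32 × 1.008 = 32.256
  N: 1 × 14.007 = 14.007
  O: 4 × 15.999 = 63.996
Sum: 1×79.904 + 20×12.011 + 32×1.008 + 1×14.007 + 4×15.999 = 430.383 → 430.38 g/mol.

430.38 g/mol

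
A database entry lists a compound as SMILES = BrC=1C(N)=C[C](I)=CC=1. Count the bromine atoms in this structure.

Scan the SMILES for Br atoms (remember two-letter symbols like Cl and Br are single atoms).
Bromine count: 1.

1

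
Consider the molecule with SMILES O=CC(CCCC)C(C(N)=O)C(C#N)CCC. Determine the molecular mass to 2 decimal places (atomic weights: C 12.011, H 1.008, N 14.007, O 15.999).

First, the molecular formula is C13H22N2O2 (counting implicit H from valence).
  C: 13 × 12.011 = 156.143
  H: 22 × 1.008 = 22.176
  N: 2 × 14.007 = 28.014
  O: 2 × 15.999 = 31.998
Sum: 13×12.011 + 22×1.008 + 2×14.007 + 2×15.999 = 238.331 → 238.33 g/mol.

238.33 g/mol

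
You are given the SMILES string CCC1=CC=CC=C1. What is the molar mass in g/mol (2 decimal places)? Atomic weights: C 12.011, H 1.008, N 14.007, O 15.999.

First, the molecular formula is C8H10 (counting implicit H from valence).
  C: 8 × 12.011 = 96.088
  H: 10 × 1.008 = 10.080
Sum: 8×12.011 + 10×1.008 = 106.168 → 106.17 g/mol.

106.17 g/mol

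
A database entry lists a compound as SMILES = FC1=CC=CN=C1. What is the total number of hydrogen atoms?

Walk through each heavy atom and fill implicit hydrogens from standard valence (C 4, N 3, O 2, S 2, halogen 1):
  atom 1: F (halogen, monovalent) → 0 H
  atom 2: C, bond orders sum to 4 (valence 4) → 0 H
  atom 3: C, bond orders sum to 3 (valence 4) → 1 H
  atom 4: C, bond orders sum to 3 (valence 4) → 1 H
  atom 5: C, bond orders sum to 3 (valence 4) → 1 H
  atom 6: N, bond orders sum to 3 (valence 3) → 0 H
  atom 7: C, bond orders sum to 3 (valence 4) → 1 H
Total hydrogens: 4.

4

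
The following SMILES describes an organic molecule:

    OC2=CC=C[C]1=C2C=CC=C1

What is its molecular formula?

C10H8O

Walk through each heavy atom and fill implicit hydrogens from standard valence (C 4, N 3, O 2, S 2, halogen 1):
  atom 1: O, bond orders sum to 1 (valence 2) → 1 H
  atom 2: C, bond orders sum to 4 (valence 4) → 0 H
  atom 3: C, bond orders sum to 3 (valence 4) → 1 H
  atom 4: C, bond orders sum to 3 (valence 4) → 1 H
  atom 5: C, bond orders sum to 3 (valence 4) → 1 H
  atom 6: C with explicit H count 0
  atom 7: C, bond orders sum to 4 (valence 4) → 0 H
  atom 8: C, bond orders sum to 3 (valence 4) → 1 H
  atom 9: C, bond orders sum to 3 (valence 4) → 1 H
  atom 10: C, bond orders sum to 3 (valence 4) → 1 H
  atom 11: C, bond orders sum to 3 (valence 4) → 1 H
Totals → C:10, H:8, O:1.
In Hill order: C10H8O.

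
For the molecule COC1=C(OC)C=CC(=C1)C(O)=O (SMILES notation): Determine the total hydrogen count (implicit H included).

Walk through each heavy atom and fill implicit hydrogens from standard valence (C 4, N 3, O 2, S 2, halogen 1):
  atom 1: C, bond orders sum to 1 (valence 4) → 3 H
  atom 2: O, bond orders sum to 2 (valence 2) → 0 H
  atom 3: C, bond orders sum to 4 (valence 4) → 0 H
  atom 4: C, bond orders sum to 4 (valence 4) → 0 H
  atom 5: O, bond orders sum to 2 (valence 2) → 0 H
  atom 6: C, bond orders sum to 1 (valence 4) → 3 H
  atom 7: C, bond orders sum to 3 (valence 4) → 1 H
  atom 8: C, bond orders sum to 3 (valence 4) → 1 H
  atom 9: C, bond orders sum to 4 (valence 4) → 0 H
  atom 10: C, bond orders sum to 3 (valence 4) → 1 H
  atom 11: C, bond orders sum to 4 (valence 4) → 0 H
  atom 12: O, bond orders sum to 1 (valence 2) → 1 H
  atom 13: O, bond orders sum to 2 (valence 2) → 0 H
Total hydrogens: 10.

10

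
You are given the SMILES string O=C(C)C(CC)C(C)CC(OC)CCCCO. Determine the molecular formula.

Walk through each heavy atom and fill implicit hydrogens from standard valence (C 4, N 3, O 2, S 2, halogen 1):
  atom 1: O, bond orders sum to 2 (valence 2) → 0 H
  atom 2: C, bond orders sum to 4 (valence 4) → 0 H
  atom 3: C, bond orders sum to 1 (valence 4) → 3 H
  atom 4: C, bond orders sum to 3 (valence 4) → 1 H
  atom 5: C, bond orders sum to 2 (valence 4) → 2 H
  atom 6: C, bond orders sum to 1 (valence 4) → 3 H
  atom 7: C, bond orders sum to 3 (valence 4) → 1 H
  atom 8: C, bond orders sum to 1 (valence 4) → 3 H
  atom 9: C, bond orders sum to 2 (valence 4) → 2 H
  atom 10: C, bond orders sum to 3 (valence 4) → 1 H
  atom 11: O, bond orders sum to 2 (valence 2) → 0 H
  atom 12: C, bond orders sum to 1 (valence 4) → 3 H
  atom 13: C, bond orders sum to 2 (valence 4) → 2 H
  atom 14: C, bond orders sum to 2 (valence 4) → 2 H
  atom 15: C, bond orders sum to 2 (valence 4) → 2 H
  atom 16: C, bond orders sum to 2 (valence 4) → 2 H
  atom 17: O, bond orders sum to 1 (valence 2) → 1 H
Totals → C:14, H:28, O:3.

C14H28O3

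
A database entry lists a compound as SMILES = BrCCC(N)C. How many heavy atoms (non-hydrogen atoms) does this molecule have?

Every atom symbol written in the SMILES (organic subset) is one heavy atom; implicit H are not written.
Heavy atoms by element → Br:1, C:4, N:1.
Total: 6.

6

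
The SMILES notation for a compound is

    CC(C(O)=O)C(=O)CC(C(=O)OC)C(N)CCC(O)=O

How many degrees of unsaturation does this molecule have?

4

Degree of unsaturation = (number of rings) + (number of π bonds).
Ring closures in the SMILES: 0.
π bonds: 4 double bonds (each 1 DoU) → 4 DoU from unsaturation.
Total DoU = 0 + 4 = 4.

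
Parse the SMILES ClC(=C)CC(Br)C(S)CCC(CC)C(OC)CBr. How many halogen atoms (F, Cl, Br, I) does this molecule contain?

3

Halogen atoms appear at heavy-atom positions 1, 6, 18 (2×Br, 1×Cl).
Other groups present: 1 alkene, 1 ether, 1 thiol.
Halogen count: 3.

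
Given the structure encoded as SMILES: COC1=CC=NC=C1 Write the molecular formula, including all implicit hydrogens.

Walk through each heavy atom and fill implicit hydrogens from standard valence (C 4, N 3, O 2, S 2, halogen 1):
  atom 1: C, bond orders sum to 1 (valence 4) → 3 H
  atom 2: O, bond orders sum to 2 (valence 2) → 0 H
  atom 3: C, bond orders sum to 4 (valence 4) → 0 H
  atom 4: C, bond orders sum to 3 (valence 4) → 1 H
  atom 5: C, bond orders sum to 3 (valence 4) → 1 H
  atom 6: N, bond orders sum to 3 (valence 3) → 0 H
  atom 7: C, bond orders sum to 3 (valence 4) → 1 H
  atom 8: C, bond orders sum to 3 (valence 4) → 1 H
Totals → C:6, H:7, N:1, O:1.

C6H7NO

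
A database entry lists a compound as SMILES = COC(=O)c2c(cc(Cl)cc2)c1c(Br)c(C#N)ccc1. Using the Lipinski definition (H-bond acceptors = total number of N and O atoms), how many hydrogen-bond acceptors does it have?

N atoms: 1; O atoms: 2.
Lipinski HBA = 1 + 2 = 3.

3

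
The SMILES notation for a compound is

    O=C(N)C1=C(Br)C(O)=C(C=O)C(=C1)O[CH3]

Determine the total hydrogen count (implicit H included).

8

Walk through each heavy atom and fill implicit hydrogens from standard valence (C 4, N 3, O 2, S 2, halogen 1):
  atom 1: O, bond orders sum to 2 (valence 2) → 0 H
  atom 2: C, bond orders sum to 4 (valence 4) → 0 H
  atom 3: N, bond orders sum to 1 (valence 3) → 2 H
  atom 4: C, bond orders sum to 4 (valence 4) → 0 H
  atom 5: C, bond orders sum to 4 (valence 4) → 0 H
  atom 6: Br (halogen, monovalent) → 0 H
  atom 7: C, bond orders sum to 4 (valence 4) → 0 H
  atom 8: O, bond orders sum to 1 (valence 2) → 1 H
  atom 9: C, bond orders sum to 4 (valence 4) → 0 H
  atom 10: C, bond orders sum to 3 (valence 4) → 1 H
  atom 11: O, bond orders sum to 2 (valence 2) → 0 H
  atom 12: C, bond orders sum to 4 (valence 4) → 0 H
  atom 13: C, bond orders sum to 3 (valence 4) → 1 H
  atom 14: O, bond orders sum to 2 (valence 2) → 0 H
  atom 15: C with explicit H count 3
Total hydrogens: 8.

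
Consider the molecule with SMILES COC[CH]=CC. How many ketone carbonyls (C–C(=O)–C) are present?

0

Scan the SMILES for the ketone motif — none present.
Groups that are present: 1 alkene, 1 ether.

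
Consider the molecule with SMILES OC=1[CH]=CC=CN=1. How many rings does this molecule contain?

In SMILES, each pair of matching ring-closure digits denotes one ring-closing bond; the number of such bonds equals the number of independent rings.
Ring-closure bonds here: 1.

1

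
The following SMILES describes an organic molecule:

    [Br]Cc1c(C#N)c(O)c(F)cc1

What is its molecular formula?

C8H5BrFNO

Walk through each heavy atom and fill implicit hydrogens from standard valence (C 4, N 3, O 2, S 2, halogen 1); for lowercase aromatic atoms, an aromatic c carries 1 H when it has two neighbours and 0 H with three, and aromatic n carries 0 H:
  atom 1: Br with explicit H count 0
  atom 2: C, bond orders sum to 2 (valence 4) → 2 H
  atom 3: aromatic c, 3 neighbours → 0 H
  atom 4: aromatic c, 3 neighbours → 0 H
  atom 5: C, bond orders sum to 4 (valence 4) → 0 H
  atom 6: N, bond orders sum to 3 (valence 3) → 0 H
  atom 7: aromatic c, 3 neighbours → 0 H
  atom 8: O, bond orders sum to 1 (valence 2) → 1 H
  atom 9: aromatic c, 3 neighbours → 0 H
  atom 10: F (halogen, monovalent) → 0 H
  atom 11: aromatic c, 2 neighbours → 1 H
  atom 12: aromatic c, 2 neighbours → 1 H
Totals → C:8, H:5, Br:1, F:1, N:1, O:1.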